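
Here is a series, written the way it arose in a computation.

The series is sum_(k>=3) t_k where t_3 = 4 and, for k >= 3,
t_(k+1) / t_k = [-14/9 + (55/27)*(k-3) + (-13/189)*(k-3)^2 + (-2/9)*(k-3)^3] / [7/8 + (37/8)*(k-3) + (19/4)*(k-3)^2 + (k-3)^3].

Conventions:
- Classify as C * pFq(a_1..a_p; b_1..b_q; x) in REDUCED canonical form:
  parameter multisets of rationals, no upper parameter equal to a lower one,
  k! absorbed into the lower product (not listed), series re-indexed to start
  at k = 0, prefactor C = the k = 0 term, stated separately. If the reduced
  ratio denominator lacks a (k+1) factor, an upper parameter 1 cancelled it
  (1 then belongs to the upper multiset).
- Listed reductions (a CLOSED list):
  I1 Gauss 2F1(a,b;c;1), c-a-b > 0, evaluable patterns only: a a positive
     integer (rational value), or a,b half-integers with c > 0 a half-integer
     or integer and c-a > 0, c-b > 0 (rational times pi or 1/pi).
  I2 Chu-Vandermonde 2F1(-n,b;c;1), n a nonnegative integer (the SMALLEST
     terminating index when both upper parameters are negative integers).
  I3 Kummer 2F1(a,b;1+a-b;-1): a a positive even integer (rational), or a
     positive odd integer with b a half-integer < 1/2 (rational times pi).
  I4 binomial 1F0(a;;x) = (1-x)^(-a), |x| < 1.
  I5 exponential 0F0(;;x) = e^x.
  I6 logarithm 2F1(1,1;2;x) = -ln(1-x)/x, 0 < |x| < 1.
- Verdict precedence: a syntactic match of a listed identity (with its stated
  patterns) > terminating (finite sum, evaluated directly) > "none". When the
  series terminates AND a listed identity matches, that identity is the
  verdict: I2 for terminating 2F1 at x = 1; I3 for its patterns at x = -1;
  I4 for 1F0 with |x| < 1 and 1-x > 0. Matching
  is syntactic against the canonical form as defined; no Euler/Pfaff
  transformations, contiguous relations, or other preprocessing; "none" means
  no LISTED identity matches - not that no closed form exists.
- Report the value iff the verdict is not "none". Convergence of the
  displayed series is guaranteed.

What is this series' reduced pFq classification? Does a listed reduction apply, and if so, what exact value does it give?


With C = 4: the canonical form is 2F1(-7/3, -6/7; 1/4; -2/9). Verdict: none. No listed pattern accepts 2F1(-7/3, -6/7; 1/4; -2/9).

The tell: with t_0 = 4, the parameter 7/2 appears in both the upper and lower lists and cancels.
Term ratio: r(k) = (-2/9) * (k-7/3) (k-6/7) / [(k+1/4) (k+1)] - rational in k. x = (-2/9); t_0 = 4; negate the roots.


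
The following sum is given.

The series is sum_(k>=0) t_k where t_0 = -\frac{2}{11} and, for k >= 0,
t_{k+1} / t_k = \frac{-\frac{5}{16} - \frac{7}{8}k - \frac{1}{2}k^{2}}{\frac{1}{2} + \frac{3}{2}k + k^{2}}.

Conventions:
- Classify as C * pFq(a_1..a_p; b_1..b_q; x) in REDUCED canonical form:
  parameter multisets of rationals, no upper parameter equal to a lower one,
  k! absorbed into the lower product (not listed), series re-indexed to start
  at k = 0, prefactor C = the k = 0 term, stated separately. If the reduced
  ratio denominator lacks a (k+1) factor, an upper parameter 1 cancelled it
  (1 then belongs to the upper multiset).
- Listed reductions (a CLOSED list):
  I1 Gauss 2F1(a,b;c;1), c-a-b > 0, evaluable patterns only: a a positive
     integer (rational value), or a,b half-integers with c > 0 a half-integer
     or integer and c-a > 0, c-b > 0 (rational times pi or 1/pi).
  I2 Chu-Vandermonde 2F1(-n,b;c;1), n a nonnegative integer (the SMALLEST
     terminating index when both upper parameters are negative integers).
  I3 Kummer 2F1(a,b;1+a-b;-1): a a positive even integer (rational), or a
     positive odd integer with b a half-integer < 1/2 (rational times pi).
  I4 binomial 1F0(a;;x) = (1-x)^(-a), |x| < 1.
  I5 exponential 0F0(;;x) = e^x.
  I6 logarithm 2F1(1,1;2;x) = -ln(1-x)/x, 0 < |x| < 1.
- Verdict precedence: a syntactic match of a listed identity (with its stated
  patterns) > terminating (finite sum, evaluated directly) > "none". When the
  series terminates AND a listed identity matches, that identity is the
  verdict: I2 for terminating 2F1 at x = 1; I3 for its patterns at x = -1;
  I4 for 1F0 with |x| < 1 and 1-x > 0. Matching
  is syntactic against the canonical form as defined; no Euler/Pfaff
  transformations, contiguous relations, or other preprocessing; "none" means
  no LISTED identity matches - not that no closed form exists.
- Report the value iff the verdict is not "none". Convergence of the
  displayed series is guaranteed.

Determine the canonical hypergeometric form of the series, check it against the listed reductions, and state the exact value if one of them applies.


This is -\frac{2}{11} * 1F0(\frac{5}{4}; -; -\frac{1}{2}) in reduced canonical form. Verdict (x = -\frac{1}{2}): the binomial series (I4) applies (the 1F0 binomial series: exponent -5/4, x = -\frac{1}{2}). Value: \left(-\frac{2}{11}\right) \cdot \left(\frac{3}{2}\right)^{-\frac{5}{4}}.

The tell: t_0 being -\frac{2}{11}, factor the ratio over Q (C = -2/11, x = -1/2): negated roots = parameters.
Term ratio: r(k) = -\frac{1}{2} * (k+\frac{5}{4}) / [(k+1)] - rational; roots negated = parameters, x = -\frac{1}{2}, C = -\frac{2}{11}.


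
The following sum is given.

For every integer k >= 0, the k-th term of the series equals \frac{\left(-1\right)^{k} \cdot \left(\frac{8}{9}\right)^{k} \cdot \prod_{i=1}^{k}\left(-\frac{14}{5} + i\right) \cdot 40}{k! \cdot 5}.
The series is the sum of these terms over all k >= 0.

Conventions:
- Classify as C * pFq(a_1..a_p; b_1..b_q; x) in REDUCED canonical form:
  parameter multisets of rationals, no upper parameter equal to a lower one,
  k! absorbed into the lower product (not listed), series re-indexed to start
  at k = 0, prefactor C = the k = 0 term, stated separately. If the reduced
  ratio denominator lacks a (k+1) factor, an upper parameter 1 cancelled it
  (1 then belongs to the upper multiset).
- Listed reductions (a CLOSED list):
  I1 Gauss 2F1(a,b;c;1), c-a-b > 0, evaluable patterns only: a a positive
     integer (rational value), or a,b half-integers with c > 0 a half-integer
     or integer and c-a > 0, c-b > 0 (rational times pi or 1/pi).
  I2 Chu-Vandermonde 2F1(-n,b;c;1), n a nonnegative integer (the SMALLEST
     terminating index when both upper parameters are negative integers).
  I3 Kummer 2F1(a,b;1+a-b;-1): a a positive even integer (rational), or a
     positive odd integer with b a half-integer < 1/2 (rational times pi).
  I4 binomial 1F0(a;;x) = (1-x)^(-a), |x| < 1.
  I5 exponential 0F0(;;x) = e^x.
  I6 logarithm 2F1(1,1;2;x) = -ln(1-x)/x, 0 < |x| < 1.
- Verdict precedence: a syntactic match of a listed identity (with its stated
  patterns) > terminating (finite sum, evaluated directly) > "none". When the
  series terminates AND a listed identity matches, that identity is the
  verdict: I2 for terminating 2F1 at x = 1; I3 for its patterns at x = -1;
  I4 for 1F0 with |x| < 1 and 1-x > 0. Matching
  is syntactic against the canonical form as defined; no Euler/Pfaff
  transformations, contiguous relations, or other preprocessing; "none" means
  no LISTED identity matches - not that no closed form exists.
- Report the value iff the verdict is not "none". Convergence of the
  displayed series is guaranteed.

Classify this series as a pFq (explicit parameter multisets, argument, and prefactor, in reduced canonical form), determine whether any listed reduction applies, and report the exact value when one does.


Key step: with t_0 = 8, the running product (prefactor 8) telescopes to a rising factorial.
Step ratio: r(k) = -\frac{8}{9} * (k-\frac{9}{5}) / [(k+1)] - rational; roots negated = parameters, x = -\frac{8}{9}, C = 8.

This is 8 * 1F0(-\frac{9}{5}; -; -\frac{8}{9}) in reduced canonical form. Verdict: this is binomial (I4) (the 1F0 binomial series: exponent 9/5, x = -\frac{8}{9}). Its exact value is 8 \cdot \left(\frac{17}{9}\right)^{\frac{9}{5}}.


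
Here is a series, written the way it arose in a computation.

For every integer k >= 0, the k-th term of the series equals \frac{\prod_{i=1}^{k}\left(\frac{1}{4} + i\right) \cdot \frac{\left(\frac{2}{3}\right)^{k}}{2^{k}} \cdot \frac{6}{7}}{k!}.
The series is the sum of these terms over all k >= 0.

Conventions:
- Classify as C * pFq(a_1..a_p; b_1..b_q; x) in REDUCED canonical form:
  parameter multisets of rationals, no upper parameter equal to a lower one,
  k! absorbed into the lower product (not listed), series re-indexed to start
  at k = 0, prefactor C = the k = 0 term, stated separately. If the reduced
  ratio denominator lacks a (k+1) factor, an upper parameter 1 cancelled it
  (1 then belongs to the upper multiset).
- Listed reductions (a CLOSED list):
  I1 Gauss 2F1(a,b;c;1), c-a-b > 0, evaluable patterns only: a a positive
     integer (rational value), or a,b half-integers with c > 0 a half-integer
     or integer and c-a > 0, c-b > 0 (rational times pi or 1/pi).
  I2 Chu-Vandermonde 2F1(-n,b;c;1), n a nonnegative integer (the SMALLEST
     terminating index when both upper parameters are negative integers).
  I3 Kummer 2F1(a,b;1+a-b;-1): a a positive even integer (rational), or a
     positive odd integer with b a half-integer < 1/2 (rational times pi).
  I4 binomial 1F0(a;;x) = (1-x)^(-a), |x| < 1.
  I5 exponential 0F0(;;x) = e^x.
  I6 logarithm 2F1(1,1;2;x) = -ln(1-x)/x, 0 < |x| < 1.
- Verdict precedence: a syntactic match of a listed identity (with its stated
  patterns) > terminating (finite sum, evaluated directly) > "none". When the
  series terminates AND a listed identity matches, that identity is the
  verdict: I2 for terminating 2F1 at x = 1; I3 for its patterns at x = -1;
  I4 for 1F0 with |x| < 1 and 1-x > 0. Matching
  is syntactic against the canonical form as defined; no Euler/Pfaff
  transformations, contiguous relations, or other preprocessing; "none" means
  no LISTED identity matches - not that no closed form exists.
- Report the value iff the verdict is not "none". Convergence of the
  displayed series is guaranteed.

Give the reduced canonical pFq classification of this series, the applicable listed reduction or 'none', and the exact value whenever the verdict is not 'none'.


Prefactor \frac{6}{7}, argument \frac{1}{3}: 1F0 with upper {\frac{5}{4}} over lower {-}. Verdict: the binomial series (I4) matches (the 1F0 binomial series: exponent -5/4, x = \frac{1}{3}). Value: \frac{6}{7} \cdot \left(\frac{2}{3}\right)^{-\frac{5}{4}}.

Key step: x = \frac{1}{3} and the two k-th powers (C = 6/7) combine into one argument.
Consecutive-term ratio: r(k) = \frac{1}{3} * (k+\frac{5}{4}) / [(k+1)] ; factor over Q: parameters, x = \frac{1}{3}, and C = \frac{6}{7}.


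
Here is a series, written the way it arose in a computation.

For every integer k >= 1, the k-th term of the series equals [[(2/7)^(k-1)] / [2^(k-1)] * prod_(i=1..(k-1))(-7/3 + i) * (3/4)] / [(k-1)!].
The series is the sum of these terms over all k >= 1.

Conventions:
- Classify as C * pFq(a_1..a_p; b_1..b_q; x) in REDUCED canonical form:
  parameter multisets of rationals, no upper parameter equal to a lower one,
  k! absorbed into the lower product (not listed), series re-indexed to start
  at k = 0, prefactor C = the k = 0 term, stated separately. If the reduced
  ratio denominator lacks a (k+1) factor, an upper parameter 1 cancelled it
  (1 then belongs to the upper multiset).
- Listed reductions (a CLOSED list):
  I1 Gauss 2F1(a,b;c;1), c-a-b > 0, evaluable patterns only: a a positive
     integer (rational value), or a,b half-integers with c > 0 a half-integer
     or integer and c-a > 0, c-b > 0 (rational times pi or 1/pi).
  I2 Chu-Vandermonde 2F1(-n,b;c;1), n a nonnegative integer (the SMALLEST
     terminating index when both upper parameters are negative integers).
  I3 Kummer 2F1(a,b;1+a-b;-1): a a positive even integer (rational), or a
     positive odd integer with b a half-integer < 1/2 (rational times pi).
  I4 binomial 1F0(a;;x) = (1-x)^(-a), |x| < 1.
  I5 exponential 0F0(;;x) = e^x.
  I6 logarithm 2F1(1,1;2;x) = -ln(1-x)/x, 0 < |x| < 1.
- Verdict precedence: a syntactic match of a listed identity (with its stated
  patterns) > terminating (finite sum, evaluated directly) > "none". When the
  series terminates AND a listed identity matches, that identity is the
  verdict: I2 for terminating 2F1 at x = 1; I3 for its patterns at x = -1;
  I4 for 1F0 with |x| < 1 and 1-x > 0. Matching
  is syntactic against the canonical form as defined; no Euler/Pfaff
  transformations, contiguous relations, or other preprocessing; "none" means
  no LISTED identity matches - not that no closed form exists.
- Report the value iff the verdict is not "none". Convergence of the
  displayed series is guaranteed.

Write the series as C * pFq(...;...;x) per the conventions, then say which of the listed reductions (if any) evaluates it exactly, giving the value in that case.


The tell: t_0 being 3/4, the two k-th powers (C = 3/4) combine into one argument.
Consecutive-term ratio: r(k) = (1/7) * (k-4/3) / [(k+1)] - rational; roots negated = parameters, x = (1/7), C = 3/4.

Reduced: x = 1/7, 1F0, upper = {-4/3}, lower = {-}, C = 3/4. Verdict: this is binomial (I4) (the 1F0 binomial series: exponent 4/3, x = 1/7). Sum: (3/4) * (6/7)^(4/3).


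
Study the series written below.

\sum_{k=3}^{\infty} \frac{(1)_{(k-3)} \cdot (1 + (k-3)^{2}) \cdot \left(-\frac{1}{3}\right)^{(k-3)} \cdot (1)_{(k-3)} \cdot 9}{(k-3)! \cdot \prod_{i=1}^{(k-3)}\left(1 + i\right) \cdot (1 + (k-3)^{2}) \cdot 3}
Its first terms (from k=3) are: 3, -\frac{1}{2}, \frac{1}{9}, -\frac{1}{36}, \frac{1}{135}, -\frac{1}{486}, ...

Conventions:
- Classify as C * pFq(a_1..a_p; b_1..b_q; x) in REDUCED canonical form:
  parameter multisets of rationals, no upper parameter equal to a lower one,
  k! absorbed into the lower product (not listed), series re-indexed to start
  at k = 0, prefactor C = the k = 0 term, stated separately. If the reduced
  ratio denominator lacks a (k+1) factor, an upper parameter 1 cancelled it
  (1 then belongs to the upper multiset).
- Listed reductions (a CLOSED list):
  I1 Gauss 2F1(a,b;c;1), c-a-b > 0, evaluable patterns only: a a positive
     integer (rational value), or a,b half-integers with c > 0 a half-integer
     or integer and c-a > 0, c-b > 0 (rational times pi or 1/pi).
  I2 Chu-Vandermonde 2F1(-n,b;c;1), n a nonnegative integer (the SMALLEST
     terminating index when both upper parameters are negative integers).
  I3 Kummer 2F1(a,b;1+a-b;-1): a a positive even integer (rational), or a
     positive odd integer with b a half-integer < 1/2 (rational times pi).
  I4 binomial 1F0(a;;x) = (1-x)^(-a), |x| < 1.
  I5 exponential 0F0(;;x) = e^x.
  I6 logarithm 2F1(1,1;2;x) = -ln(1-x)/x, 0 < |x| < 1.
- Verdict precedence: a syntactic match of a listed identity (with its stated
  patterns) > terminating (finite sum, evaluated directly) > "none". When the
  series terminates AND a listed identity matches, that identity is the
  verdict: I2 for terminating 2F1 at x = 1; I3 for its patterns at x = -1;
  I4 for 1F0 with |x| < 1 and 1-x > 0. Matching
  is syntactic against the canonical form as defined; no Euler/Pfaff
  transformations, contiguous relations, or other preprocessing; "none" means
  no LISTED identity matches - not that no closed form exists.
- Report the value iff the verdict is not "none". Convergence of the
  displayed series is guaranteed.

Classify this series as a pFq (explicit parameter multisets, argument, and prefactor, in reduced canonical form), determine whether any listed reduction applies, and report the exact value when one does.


With C = 3: the canonical form is 2F1(1, 1; 2; -\frac{1}{3}). Verdict: the logarithmic series (I6) fires (the logarithm: parameters (1,1;2), x = -\frac{1}{3}). Exact value: 9 \cdot \ln\left(\frac{4}{3}\right).

Key observation: from the first term 3: the lower running product (C = 3, x = -1/3) is a rising factorial.
Step ratio: r(k) = -\frac{1}{3} * (k+1) (k+1) / [(k+2) (k+1)] ; factor over Q: parameters, x = -\frac{1}{3}, and C = 3.


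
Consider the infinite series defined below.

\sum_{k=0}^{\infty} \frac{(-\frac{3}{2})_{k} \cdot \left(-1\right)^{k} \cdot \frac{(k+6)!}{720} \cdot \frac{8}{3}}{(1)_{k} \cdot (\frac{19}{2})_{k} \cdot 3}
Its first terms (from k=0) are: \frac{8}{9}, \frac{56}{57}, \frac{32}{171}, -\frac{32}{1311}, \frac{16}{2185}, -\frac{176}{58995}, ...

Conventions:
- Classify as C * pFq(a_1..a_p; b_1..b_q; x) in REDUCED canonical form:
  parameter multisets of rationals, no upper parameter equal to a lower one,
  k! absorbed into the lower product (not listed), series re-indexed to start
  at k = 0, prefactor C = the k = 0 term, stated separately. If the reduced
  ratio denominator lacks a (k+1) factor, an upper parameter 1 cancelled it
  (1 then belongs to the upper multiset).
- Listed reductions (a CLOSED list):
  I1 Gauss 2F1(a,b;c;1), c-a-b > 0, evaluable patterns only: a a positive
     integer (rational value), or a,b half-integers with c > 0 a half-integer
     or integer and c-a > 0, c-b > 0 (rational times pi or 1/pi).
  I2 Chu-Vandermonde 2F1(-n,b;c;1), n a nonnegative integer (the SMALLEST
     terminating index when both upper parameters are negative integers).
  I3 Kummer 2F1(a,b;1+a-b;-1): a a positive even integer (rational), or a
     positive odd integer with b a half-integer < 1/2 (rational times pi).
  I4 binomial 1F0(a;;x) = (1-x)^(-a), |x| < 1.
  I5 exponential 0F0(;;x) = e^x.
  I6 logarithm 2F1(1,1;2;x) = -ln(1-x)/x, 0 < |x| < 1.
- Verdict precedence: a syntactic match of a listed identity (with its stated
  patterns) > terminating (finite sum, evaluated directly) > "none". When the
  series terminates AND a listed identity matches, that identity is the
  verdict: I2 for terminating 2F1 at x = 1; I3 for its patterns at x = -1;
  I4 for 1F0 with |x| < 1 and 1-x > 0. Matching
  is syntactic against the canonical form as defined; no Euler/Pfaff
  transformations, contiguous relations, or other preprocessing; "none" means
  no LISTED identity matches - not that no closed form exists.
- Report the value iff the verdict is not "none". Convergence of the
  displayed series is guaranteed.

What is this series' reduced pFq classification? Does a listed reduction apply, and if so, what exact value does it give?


At argument -1: a 2F1 with upper {-\frac{3}{2}, 7}, lower {\frac{19}{2}}, scaled by C = \frac{8}{9}. Verdict: this is the Kummer evaluation I3 (x = -1; c = \frac{19}{2} equals 1+a-b for upper {-\frac{3}{2}, 7}: listed pattern). Hence: \frac{85085}{131072} \cdot \pi.

Key observation: t_0 being \frac{8}{9}, the constant factors (C = 8/9, x = -1) combine into one prefactor.
Term ratio: r(k) = -1 * (k-\frac{3}{2}) (k+7) / [(k+\frac{19}{2}) (k+1)] - rational; roots negated = parameters, x = -1, C = \frac{8}{9}.


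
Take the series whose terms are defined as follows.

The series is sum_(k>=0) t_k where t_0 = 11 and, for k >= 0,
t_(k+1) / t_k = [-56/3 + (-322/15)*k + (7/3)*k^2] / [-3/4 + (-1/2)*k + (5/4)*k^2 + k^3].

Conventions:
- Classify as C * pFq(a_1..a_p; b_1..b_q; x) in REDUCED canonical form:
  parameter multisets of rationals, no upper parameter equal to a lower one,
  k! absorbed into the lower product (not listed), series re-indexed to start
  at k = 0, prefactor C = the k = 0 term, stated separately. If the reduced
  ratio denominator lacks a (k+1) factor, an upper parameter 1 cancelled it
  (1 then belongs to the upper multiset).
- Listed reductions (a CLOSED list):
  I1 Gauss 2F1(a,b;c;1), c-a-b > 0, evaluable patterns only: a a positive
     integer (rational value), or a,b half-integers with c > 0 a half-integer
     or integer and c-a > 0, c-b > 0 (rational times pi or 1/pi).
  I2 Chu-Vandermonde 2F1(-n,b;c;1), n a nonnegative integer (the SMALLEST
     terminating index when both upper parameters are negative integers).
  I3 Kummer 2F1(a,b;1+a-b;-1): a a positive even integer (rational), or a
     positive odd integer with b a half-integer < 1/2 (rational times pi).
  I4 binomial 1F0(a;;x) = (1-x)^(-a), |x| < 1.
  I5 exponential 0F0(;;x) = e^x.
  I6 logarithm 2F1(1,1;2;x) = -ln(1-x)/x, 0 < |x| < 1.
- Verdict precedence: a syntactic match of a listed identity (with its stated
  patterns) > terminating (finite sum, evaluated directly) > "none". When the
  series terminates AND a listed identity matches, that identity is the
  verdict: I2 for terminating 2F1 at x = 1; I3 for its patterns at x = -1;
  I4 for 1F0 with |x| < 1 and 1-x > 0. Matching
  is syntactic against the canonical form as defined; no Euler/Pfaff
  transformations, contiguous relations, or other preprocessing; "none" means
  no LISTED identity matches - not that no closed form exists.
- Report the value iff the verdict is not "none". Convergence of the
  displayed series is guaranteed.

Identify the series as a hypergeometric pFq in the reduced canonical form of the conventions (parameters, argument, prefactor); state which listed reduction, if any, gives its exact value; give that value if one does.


Classification (C = 11): 2F2 with upper {-10, 4/5}, lower {-3/4, 1}, argument x = 7/3. Verdict: terminating - upper -10 stops the sum at k = 10; the 11 terms are added exactly. Exact value: -10714617737589256583279/96774549774169921875.

The tell: x = (7/3) and the expanded ratio factors over Q; prefactor 11, roots give parameters.
Consecutive-term ratio: r(k) = (7/3) * (k-10) (k+4/5) / [(k-3/4) (k+1) (k+1)] - rational; roots negated = parameters, x = (7/3), C = 11.


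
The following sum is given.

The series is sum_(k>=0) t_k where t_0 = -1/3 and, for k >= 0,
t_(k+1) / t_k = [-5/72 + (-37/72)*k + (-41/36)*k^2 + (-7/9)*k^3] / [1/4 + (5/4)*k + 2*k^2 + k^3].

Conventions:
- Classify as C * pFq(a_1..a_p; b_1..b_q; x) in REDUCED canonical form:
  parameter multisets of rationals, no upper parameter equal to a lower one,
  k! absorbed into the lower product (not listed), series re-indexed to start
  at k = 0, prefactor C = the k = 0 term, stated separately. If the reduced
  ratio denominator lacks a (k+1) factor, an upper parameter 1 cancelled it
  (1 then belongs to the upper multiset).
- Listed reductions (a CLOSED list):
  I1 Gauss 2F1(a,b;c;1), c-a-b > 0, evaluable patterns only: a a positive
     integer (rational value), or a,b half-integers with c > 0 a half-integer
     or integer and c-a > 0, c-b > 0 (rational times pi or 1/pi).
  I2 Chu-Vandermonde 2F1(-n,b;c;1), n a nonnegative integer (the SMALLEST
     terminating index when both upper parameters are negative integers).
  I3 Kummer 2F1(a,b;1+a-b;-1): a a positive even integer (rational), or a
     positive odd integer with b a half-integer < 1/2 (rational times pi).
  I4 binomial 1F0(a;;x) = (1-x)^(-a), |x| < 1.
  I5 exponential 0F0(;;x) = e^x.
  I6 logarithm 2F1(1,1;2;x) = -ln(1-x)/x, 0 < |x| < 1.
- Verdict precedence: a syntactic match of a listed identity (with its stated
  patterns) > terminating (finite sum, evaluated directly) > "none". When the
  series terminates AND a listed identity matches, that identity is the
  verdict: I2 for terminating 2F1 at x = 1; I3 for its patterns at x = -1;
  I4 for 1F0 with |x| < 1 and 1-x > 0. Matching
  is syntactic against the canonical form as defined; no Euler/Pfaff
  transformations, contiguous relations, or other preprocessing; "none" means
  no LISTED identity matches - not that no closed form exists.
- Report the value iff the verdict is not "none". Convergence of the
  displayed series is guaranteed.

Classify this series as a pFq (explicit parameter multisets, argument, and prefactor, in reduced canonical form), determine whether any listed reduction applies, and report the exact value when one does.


Structural cue: t_0 = -1/3 here, and cancel k + 1/2 from the displayed ratio first; then C = -1/3.
Step ratio: r(k) = (-7/9) * (k+1/4) (k+5/7) / [(k+1/2) (k+1)] - poly over poly, x = (-7/9) from leading terms; C = -1/3 at k = 0.

Prefactor -1/3, argument -7/9: 2F1 with upper {1/4, 5/7} over lower {1/2}. Verdict: no listed reduction: x = -7/9 and upper {1/4, 5/7} fail every I1-I6 pattern.


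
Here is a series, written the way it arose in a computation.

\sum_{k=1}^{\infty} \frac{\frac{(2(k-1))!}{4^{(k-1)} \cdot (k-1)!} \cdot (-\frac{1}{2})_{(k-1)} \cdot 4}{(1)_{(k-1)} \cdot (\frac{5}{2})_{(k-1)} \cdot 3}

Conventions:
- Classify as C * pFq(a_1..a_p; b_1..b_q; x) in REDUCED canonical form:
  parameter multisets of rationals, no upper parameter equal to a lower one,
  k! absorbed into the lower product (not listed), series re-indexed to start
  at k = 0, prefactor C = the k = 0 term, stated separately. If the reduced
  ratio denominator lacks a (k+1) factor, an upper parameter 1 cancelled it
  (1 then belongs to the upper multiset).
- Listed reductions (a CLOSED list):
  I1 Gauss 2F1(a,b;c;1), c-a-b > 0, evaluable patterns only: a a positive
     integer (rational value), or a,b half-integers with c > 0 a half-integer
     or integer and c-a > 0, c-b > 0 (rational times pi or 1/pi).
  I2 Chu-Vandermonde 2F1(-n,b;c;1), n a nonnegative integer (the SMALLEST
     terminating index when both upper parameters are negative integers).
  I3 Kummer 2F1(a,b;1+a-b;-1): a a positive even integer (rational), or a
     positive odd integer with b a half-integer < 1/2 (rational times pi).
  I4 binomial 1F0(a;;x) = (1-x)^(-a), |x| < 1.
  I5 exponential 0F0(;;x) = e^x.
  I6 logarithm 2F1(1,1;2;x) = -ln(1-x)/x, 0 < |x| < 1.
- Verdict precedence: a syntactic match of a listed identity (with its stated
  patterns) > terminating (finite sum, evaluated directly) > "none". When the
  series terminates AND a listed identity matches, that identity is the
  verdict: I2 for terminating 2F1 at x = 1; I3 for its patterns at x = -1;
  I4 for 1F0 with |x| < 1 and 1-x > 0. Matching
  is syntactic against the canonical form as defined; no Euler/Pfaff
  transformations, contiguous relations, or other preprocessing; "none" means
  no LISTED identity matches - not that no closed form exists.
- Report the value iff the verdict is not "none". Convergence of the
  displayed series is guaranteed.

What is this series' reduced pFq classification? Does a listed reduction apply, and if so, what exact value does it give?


x = 1 here; the reduced form reads 2F1, upper {-\frac{1}{2}, \frac{1}{2}}, lower {\frac{5}{2}}, C = \frac{4}{3}. Verdict at x = 1: Gauss's theorem I1 (half-integer case) matches (x = 1; upper {-\frac{1}{2}, \frac{1}{2}} half-integers, c = \frac{5}{2} in the evaluable pattern). Value: \frac{3}{8} \cdot \pi.

The tell: from the first term \frac{4}{3}: the constant factors (C = 4/3) combine into one prefactor.
Ratio: r(k) = 1 * (k-\frac{1}{2}) (k+\frac{1}{2}) / [(k+\frac{5}{2}) (k+1)] - rational in k. x = 1; t_0 = \frac{4}{3}; negate the roots.


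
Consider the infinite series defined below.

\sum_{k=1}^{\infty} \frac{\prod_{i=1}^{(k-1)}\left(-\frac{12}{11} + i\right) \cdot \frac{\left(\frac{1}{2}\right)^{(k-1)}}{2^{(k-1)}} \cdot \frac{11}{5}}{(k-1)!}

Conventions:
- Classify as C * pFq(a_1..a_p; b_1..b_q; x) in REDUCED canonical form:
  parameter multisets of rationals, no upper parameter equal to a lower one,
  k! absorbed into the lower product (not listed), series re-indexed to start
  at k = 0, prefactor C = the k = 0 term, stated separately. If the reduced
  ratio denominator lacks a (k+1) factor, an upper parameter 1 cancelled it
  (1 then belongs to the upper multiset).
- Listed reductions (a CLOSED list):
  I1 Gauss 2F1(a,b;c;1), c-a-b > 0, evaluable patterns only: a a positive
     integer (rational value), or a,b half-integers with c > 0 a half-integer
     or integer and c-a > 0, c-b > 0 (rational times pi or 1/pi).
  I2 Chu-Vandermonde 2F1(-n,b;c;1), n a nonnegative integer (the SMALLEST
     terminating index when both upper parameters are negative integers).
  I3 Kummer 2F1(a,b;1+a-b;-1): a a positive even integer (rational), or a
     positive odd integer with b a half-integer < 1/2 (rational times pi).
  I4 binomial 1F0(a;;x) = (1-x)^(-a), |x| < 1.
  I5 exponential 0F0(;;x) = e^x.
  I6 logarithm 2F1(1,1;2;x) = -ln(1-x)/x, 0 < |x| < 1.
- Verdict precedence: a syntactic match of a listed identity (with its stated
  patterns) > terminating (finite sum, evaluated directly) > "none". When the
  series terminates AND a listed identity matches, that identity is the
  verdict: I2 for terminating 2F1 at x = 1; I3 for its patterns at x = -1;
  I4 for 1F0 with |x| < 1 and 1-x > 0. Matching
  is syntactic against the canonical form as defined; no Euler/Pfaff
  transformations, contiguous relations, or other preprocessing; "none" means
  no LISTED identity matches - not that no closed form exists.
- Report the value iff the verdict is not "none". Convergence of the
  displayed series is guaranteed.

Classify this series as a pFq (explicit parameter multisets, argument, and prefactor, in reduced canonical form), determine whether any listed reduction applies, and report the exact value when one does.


With C = \frac{11}{5}: the canonical form is 1F0(-\frac{1}{11}; -; \frac{1}{4}). Verdict (x = \frac{1}{4}): the I4 binomial reduction applies (the 1F0 binomial series: exponent 1/11, x = \frac{1}{4}). Value: \frac{11}{5} \cdot \left(\frac{3}{4}\right)^{\frac{1}{11}}.

Key observation: from the first term \frac{11}{5}: the two k-th powers (C = 11/5, x = 1/4) combine into one argument.
Consecutive-term ratio: r(k) = \frac{1}{4} * (k-\frac{1}{11}) / [(k+1)] - rational in k. x = \frac{1}{4}; t_0 = \frac{11}{5}; negate the roots.


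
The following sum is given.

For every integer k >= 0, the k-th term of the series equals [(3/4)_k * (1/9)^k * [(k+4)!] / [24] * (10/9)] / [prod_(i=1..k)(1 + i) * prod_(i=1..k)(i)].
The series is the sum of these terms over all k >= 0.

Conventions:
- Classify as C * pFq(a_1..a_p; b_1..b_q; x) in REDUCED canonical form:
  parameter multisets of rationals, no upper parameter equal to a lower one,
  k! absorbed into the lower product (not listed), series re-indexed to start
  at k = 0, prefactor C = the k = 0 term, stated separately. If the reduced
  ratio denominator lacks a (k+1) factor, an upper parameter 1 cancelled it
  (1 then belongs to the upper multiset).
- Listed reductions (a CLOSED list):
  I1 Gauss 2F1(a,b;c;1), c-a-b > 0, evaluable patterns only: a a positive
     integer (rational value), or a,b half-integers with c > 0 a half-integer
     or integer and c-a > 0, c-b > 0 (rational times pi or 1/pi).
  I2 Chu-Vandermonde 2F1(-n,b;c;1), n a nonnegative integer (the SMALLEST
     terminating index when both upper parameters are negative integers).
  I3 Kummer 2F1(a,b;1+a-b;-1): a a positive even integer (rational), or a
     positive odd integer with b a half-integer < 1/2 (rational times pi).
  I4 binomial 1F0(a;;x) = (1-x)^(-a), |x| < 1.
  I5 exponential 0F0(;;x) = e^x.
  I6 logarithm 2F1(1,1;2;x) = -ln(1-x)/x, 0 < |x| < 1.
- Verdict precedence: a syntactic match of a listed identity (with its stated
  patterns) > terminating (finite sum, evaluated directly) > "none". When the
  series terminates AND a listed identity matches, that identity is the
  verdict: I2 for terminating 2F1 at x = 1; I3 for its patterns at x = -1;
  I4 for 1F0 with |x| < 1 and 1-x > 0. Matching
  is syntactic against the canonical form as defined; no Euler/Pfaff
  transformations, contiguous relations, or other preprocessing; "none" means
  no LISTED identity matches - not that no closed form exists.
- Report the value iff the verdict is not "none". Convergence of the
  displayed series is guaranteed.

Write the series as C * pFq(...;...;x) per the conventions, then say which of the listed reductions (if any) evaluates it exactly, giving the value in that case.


Canonical form: C = 10/9 times 2F1 with upper {3/4, 5}, lower {2}, x = 1/9. Verdict: none - this 2F1 at x = 1/9 matches no listed pattern, and upper {3/4, 5} holds no stopper.

Structural cue: t_0 = 10/9 here, and the lower running product (prefactor 10/9) is a rising factorial.
Consecutive-term ratio: r(k) = (1/9) * (k+3/4) (k+5) / [(k+2) (k+1)] - poly over poly, x = (1/9) from leading terms; C = 10/9 at k = 0.


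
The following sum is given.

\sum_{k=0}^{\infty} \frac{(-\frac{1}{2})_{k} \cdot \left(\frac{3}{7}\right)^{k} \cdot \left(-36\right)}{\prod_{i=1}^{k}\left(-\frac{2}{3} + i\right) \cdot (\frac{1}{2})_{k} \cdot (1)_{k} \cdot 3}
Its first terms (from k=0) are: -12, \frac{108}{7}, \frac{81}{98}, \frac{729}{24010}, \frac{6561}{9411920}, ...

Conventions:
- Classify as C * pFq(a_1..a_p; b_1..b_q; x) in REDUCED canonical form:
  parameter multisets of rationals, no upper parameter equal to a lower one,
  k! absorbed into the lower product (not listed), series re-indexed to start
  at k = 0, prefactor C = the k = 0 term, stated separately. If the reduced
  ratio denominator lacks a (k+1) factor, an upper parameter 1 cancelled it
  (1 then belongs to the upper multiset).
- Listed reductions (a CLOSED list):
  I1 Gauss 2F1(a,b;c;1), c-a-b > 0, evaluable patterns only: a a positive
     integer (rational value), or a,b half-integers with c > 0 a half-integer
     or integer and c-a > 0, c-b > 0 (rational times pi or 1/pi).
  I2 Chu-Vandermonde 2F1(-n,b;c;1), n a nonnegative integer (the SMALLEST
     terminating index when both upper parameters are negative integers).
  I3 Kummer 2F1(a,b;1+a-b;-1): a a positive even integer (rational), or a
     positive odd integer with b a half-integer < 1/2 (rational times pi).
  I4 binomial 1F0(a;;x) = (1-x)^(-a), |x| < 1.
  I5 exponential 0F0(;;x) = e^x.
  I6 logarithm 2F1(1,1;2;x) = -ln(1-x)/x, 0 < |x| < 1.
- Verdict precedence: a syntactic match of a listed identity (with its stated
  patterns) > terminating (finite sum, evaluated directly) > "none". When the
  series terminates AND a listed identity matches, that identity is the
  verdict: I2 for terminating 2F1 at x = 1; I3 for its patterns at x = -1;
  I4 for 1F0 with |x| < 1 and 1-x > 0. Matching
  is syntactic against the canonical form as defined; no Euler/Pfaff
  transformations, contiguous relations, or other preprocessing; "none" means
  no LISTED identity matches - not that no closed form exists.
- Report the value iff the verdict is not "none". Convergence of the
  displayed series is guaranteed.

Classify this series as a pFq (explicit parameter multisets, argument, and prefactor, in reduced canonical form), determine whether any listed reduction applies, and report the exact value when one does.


With C = -12: the canonical form is 1F2(-\frac{1}{2}; \frac{1}{3}, \frac{1}{2}; \frac{3}{7}). Verdict: none. No listed pattern accepts 1F2(-\frac{1}{2}; \frac{1}{3}, \frac{1}{2}; \frac{3}{7}).

First insight: t_0 being -12, the lower running product (prefactor -12) is a rising factorial.
Term ratio: r(k) = \frac{3}{7} * (k-\frac{1}{2}) / [(k+\frac{1}{3}) (k+\frac{1}{2}) (k+1)] - rational in k, leading ratio \frac{3}{7}; with t_0 = -12, classification follows.


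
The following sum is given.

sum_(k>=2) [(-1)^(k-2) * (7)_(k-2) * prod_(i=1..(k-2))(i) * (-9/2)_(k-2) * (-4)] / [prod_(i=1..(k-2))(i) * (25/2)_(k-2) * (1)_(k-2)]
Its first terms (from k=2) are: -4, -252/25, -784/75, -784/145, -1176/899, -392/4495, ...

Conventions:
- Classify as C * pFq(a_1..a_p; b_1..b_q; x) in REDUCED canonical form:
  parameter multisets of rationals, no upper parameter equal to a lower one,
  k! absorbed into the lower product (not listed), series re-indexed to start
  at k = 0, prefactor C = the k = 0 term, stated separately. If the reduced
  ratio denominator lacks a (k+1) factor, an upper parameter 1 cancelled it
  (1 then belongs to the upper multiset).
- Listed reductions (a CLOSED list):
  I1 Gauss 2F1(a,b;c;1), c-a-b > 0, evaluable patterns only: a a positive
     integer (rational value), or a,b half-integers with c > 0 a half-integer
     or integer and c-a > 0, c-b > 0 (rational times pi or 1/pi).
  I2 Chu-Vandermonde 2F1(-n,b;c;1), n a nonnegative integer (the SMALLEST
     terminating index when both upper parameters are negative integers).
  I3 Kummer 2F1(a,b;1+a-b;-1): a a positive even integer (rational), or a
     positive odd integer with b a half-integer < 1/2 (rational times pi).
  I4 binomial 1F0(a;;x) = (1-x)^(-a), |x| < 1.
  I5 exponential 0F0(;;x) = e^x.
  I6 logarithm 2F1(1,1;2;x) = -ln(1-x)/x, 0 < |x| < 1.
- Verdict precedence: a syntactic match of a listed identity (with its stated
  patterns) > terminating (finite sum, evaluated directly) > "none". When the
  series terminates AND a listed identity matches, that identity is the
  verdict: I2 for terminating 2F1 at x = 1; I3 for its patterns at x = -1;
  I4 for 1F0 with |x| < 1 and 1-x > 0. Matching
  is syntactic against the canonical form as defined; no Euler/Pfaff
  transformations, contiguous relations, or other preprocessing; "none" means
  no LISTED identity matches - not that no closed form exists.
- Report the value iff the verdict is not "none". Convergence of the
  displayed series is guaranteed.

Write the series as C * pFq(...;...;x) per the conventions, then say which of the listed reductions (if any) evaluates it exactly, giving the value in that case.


Canonical form: C = -4 times 2F1 with upper {-9/2, 7}, lower {25/2}, x = -1. Verdict: Kummer (I3) fires (x = -1; c = 25/2 equals 1+a-b for upper {-9/2, 7}: listed pattern). Exact value: (-334639305/33554432) * pi.

Key observation: with t_0 = -4, the lower running product (prefactor -4) is a rising factorial.
Ratio: r(k) = (-1) * (k-9/2) (k+7) / [(k+25/2) (k+1)] ; factor over Q: parameters, x = (-1), and C = -4.


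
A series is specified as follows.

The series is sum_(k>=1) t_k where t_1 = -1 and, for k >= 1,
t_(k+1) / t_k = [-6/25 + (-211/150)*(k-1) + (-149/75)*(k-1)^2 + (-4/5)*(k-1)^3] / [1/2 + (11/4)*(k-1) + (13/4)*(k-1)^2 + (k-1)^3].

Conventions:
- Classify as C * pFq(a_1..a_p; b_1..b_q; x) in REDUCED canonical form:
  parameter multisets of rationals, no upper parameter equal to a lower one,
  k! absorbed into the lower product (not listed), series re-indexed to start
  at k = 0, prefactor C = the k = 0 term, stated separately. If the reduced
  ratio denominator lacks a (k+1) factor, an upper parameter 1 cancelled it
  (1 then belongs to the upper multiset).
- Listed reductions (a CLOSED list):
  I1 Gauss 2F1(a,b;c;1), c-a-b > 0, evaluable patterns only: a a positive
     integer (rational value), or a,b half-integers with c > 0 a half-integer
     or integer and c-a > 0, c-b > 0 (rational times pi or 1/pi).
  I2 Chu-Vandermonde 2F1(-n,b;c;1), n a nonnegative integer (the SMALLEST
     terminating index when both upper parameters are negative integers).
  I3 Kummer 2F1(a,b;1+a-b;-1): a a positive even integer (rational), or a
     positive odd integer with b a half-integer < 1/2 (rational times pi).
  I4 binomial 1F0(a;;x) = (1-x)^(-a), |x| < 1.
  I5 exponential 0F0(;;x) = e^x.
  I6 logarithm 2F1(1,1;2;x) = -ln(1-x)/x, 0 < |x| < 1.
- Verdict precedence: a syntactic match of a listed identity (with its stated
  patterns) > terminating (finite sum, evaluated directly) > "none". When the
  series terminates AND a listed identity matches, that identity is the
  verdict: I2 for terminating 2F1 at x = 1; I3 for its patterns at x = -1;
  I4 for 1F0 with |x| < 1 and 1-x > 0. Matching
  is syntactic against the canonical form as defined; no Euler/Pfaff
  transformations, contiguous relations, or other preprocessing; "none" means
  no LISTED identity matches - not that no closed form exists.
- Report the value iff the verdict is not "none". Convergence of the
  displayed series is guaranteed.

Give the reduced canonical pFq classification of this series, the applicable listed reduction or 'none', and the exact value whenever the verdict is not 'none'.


Prefactor -1, argument -4/5: 2F1 with upper {9/10, 4/3} over lower {2}. Verdict: none - this 2F1 at x = -4/5 matches no listed pattern, and upper {9/10, 4/3} holds no stopper.

Structural cue: t_0 being -1, the expanded ratio factors over Q; prefactor -1, roots give parameters.
Adjacent-term ratio: r(k) = (-4/5) * (k+9/10) (k+4/3) / [(k+2) (k+1)] ; factor over Q: parameters, x = (-4/5), and C = -1.


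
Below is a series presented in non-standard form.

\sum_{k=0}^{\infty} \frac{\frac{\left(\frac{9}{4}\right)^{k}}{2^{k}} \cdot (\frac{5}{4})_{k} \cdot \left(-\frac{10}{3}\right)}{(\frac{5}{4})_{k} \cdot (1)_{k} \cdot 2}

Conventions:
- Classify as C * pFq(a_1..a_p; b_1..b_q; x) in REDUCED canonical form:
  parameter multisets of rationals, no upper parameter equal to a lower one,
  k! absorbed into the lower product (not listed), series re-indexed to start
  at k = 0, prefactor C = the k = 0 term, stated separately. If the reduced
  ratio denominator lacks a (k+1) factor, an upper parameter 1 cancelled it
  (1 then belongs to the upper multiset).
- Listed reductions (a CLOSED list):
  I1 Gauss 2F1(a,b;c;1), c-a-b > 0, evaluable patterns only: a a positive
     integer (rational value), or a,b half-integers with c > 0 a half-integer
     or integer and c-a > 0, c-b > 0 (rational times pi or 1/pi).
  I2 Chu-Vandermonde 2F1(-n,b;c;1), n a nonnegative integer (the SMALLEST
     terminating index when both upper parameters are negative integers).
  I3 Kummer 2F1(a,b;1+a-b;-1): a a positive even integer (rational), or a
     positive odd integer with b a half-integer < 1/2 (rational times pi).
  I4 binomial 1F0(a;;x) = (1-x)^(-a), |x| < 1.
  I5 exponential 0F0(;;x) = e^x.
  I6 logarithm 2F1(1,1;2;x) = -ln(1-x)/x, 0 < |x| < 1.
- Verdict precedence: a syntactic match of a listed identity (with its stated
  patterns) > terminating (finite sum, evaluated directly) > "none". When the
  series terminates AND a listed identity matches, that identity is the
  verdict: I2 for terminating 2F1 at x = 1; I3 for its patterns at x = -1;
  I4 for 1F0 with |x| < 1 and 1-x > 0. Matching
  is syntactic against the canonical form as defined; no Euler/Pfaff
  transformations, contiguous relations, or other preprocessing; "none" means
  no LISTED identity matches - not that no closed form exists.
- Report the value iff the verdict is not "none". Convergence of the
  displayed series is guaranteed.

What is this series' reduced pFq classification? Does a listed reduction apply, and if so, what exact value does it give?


Key step: x = \frac{9}{8} and the constant factors (C = -5/3, x = 9/8) combine into one prefactor.
Adjacent-term ratio: r(k) = \frac{9}{8} * 1 / [(k+1)] - rational; roots negated = parameters, x = \frac{9}{8}, C = -\frac{5}{3}.

x = \frac{9}{8} here; the reduced form reads 0F0, upper {-}, lower {-}, C = -\frac{5}{3}. Verdict: this is the exponential series (I5) (the 0F0 exponential series at x = \frac{9}{8}). Value: \left(-\frac{5}{3}\right) \cdot e^{\frac{9}{8}}.
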